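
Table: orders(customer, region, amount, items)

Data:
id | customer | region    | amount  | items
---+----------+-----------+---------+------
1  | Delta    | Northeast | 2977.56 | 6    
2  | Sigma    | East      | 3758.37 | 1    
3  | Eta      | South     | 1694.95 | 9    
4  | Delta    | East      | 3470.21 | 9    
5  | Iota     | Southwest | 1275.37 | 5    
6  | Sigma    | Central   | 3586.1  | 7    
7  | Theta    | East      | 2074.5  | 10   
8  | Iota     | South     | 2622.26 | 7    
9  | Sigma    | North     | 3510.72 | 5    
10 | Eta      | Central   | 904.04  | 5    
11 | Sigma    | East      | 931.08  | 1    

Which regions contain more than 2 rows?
SELECT region, COUNT(*) as cnt
FROM orders
GROUP BY region
HAVING COUNT(*) > 2

Result:
  East: 4

Note: HAVING filters groups after aggregation, WHERE filters rows before.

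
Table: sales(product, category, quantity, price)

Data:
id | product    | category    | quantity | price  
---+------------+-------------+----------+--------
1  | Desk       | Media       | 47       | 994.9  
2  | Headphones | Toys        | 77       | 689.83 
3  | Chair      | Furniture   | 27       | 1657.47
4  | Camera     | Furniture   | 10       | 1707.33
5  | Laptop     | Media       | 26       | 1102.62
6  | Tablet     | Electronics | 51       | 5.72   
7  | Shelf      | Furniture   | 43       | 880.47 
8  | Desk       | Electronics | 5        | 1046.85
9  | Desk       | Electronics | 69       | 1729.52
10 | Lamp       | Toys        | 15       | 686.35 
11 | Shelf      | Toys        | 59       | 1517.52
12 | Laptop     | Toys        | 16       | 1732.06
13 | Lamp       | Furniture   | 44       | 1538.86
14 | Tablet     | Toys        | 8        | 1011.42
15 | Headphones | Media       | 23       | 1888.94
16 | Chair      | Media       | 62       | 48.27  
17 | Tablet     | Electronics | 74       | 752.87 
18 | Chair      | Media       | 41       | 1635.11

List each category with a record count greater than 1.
SELECT category, COUNT(*) as cnt
FROM sales
GROUP BY category
HAVING COUNT(*) > 1

Result:
  Electronics: 4
  Furniture: 4
  Media: 5
  Toys: 5

Note: HAVING filters groups after aggregation, WHERE filters rows before.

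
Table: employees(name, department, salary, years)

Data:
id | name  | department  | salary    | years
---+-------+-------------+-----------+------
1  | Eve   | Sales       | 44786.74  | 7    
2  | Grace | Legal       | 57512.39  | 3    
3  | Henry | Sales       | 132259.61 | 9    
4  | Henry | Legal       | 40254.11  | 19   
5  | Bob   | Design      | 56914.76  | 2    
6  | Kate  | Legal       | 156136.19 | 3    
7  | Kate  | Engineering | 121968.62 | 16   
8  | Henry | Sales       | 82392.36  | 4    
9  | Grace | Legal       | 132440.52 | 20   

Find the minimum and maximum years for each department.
SELECT department, MIN(years), MAX(years)
FROM employees
GROUP BY department

Result:
  Design: min=2, max=2
  Engineering: min=16, max=16
  Legal: min=3, max=20
  Sales: min=4, max=9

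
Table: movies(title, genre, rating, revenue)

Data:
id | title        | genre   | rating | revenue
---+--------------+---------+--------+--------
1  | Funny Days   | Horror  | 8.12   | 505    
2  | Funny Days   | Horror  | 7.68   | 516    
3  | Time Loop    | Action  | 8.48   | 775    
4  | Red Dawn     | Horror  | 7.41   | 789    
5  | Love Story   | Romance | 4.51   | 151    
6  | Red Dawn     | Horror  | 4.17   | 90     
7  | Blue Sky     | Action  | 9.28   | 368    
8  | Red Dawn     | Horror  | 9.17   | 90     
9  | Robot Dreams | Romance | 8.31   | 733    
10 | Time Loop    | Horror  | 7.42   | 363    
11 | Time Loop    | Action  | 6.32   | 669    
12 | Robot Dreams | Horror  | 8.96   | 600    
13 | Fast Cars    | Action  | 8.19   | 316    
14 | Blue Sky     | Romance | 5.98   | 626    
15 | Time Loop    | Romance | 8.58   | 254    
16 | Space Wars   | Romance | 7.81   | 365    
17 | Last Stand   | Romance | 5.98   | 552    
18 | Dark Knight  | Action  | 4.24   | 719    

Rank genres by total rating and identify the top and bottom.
SELECT genre, SUM(rating)
FROM movies
GROUP BY genre
ORDER BY SUM(rating)

All groups:
  Action: 36.51
  Romance: 41.17
  Horror: 52.93

Highest: Horror (52.93)
Lowest: Action (36.51)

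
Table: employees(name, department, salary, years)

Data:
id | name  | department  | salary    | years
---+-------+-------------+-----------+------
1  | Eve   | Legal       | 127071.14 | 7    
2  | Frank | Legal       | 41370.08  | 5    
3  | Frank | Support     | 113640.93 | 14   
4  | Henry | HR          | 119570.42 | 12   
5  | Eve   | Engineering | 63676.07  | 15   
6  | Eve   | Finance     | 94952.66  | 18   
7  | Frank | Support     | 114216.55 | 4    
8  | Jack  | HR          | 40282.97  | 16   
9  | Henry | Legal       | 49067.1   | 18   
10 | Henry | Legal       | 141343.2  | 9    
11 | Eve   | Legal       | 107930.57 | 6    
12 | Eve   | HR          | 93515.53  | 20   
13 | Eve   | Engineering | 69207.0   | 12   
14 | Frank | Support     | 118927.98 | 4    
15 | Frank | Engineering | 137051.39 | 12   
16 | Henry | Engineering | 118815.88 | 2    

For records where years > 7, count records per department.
SELECT department, COUNT(*)
FROM employees
WHERE years > 7
GROUP BY department

Note: WHERE filters rows before grouping.

Result:
  Engineering: 3
  Finance: 1
  HR: 3
  Legal: 2
  Support: 1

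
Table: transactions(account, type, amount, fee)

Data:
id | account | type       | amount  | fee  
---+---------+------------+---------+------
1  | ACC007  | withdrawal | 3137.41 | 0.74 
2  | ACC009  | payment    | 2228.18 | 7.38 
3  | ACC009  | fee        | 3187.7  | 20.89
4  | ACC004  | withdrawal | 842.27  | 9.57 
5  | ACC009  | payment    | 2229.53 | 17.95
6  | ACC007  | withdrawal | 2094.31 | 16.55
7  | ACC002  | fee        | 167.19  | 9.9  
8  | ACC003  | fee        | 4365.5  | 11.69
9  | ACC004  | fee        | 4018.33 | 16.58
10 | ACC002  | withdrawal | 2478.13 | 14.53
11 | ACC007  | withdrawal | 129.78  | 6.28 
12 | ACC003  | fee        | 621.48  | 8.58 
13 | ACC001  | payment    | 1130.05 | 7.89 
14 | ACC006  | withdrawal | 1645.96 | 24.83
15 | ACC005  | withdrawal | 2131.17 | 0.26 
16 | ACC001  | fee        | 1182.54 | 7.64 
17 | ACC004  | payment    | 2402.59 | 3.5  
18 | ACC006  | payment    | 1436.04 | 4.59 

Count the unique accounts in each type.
SELECT type, COUNT(DISTINCT account)
FROM transactions
GROUP BY type

Result:
  fee: 5 distinct
  payment: 4 distinct
  withdrawal: 5 distinct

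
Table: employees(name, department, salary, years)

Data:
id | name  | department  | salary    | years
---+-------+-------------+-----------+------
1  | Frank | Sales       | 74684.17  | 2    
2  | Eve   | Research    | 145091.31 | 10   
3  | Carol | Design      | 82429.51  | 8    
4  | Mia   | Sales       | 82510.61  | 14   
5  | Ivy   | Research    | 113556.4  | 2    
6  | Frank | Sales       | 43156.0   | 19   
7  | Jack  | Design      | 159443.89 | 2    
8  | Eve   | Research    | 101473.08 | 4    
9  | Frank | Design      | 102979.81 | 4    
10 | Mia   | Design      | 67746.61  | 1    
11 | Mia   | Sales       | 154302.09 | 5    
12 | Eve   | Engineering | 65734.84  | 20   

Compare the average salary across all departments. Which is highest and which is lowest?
SELECT department, AVG(salary)
FROM employees
GROUP BY department
ORDER BY AVG(salary)

All groups:
  Engineering: 65734.84
  Sales: 88663.22
  Design: 103149.96
  Research: 120040.26

Highest: Research (120040.26)
Lowest: Engineering (65734.84)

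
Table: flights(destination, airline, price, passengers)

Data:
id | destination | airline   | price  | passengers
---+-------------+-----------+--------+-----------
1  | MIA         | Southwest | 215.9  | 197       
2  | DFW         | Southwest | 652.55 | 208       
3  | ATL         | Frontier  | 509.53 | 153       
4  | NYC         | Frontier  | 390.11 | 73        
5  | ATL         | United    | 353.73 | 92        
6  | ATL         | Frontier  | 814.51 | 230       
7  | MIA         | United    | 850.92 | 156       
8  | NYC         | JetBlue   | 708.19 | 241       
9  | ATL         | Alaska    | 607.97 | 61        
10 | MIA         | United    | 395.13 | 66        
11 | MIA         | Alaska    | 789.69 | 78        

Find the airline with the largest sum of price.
SELECT airline, SUM(price) as val
FROM flights
GROUP BY airline
ORDER BY val DESC
LIMIT 1

Result: Frontier with sum(price) = 1714.15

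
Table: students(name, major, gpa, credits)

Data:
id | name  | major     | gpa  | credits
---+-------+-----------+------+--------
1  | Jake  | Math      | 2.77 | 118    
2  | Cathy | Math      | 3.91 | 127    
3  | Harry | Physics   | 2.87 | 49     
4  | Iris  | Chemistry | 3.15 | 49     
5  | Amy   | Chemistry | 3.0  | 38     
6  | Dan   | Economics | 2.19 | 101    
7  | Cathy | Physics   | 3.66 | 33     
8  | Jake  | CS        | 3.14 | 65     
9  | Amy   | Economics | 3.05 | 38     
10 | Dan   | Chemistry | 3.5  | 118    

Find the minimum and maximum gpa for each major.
SELECT major, MIN(gpa), MAX(gpa)
FROM students
GROUP BY major

Result:
  CS: min=3.14, max=3.14
  Chemistry: min=3.00, max=3.50
  Economics: min=2.19, max=3.05
  Math: min=2.77, max=3.91
  Physics: min=2.87, max=3.66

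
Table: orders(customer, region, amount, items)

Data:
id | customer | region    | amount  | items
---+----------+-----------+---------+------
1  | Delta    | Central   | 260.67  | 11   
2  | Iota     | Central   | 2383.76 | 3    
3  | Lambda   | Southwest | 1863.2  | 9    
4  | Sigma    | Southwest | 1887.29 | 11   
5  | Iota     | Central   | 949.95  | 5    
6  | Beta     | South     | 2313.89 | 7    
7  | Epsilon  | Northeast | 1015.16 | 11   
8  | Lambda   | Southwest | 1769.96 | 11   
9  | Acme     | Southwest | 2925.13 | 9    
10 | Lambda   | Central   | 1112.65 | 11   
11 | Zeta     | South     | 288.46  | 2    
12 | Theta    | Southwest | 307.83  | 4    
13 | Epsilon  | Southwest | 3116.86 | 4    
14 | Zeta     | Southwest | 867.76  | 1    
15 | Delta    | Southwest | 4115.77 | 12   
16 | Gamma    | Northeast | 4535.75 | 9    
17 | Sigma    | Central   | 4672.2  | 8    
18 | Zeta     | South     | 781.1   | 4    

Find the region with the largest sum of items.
SELECT region, SUM(items) as val
FROM orders
GROUP BY region
ORDER BY val DESC
LIMIT 1

Result: Southwest with sum(items) = 61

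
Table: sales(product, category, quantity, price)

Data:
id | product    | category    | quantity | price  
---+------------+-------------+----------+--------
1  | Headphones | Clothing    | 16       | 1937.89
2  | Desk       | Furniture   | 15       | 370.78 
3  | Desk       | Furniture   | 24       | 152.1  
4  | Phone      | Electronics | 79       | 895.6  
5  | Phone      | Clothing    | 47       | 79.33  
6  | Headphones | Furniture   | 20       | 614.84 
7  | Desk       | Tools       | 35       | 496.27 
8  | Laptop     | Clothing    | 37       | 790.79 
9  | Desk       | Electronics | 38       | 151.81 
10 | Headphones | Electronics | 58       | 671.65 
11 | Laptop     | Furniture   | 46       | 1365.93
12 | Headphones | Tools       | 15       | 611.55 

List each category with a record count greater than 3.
SELECT category, COUNT(*) as cnt
FROM sales
GROUP BY category
HAVING COUNT(*) > 3

Result:
  Furniture: 4

Note: HAVING filters groups after aggregation, WHERE filters rows before.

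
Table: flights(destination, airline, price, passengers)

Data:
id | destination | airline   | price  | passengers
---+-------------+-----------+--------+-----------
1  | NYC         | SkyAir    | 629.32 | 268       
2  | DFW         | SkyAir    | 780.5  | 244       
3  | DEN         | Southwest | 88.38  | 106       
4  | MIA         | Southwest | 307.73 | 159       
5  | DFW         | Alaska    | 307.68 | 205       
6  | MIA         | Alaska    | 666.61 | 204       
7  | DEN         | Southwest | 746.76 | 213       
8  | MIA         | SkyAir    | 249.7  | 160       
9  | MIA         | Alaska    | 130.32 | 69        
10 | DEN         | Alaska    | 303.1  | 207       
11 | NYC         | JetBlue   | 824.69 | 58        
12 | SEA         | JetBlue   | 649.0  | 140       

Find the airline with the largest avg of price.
SELECT airline, AVG(price) as val
FROM flights
GROUP BY airline
ORDER BY val DESC
LIMIT 1

Result: JetBlue with avg(price) = 736.85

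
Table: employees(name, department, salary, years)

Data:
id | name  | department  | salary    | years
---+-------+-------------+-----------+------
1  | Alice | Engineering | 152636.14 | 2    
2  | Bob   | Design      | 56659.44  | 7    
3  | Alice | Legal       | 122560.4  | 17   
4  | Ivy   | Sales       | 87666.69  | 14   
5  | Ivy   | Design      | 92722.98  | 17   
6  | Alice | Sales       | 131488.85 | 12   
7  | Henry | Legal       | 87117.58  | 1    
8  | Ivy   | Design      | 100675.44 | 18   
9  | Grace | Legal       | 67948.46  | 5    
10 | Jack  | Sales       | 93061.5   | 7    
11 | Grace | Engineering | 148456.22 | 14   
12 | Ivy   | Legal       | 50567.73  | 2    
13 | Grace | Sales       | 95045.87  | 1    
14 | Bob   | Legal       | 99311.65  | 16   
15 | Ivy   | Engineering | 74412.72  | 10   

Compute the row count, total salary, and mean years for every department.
SELECT department,
       COUNT(*) as cnt,
       SUM(salary) as total_salary,
       AVG(years) as avg_years
FROM employees
GROUP BY department

Result:
  Design: 3 records, 250057.86 total salary, 14.00 avg years
  Engineering: 3 records, 375505.08 total salary, 8.67 avg years
  Legal: 5 records, 427505.82 total salary, 8.20 avg years
  Sales: 4 records, 407262.91 total salary, 8.50 avg years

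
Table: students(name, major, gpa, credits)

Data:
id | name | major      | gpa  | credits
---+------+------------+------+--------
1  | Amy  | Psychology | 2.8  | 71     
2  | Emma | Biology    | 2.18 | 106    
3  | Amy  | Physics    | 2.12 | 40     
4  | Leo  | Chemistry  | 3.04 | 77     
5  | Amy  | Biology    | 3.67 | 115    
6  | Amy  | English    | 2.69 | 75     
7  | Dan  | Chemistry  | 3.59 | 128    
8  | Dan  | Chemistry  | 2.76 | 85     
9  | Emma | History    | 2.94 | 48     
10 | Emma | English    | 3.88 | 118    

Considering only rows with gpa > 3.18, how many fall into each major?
SELECT major, COUNT(*)
FROM students
WHERE gpa > 3.18
GROUP BY major

Note: WHERE filters rows before grouping.

Result:
  Biology: 1
  Chemistry: 1
  English: 1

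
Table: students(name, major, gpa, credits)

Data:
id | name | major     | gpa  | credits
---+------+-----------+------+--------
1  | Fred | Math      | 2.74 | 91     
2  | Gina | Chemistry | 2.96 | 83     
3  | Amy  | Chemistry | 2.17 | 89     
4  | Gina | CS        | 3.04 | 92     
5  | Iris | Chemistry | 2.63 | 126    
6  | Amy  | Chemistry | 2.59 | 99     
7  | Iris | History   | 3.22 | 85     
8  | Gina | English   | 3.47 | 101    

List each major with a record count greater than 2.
SELECT major, COUNT(*) as cnt
FROM students
GROUP BY major
HAVING COUNT(*) > 2

Result:
  Chemistry: 4

Note: HAVING filters groups after aggregation, WHERE filters rows before.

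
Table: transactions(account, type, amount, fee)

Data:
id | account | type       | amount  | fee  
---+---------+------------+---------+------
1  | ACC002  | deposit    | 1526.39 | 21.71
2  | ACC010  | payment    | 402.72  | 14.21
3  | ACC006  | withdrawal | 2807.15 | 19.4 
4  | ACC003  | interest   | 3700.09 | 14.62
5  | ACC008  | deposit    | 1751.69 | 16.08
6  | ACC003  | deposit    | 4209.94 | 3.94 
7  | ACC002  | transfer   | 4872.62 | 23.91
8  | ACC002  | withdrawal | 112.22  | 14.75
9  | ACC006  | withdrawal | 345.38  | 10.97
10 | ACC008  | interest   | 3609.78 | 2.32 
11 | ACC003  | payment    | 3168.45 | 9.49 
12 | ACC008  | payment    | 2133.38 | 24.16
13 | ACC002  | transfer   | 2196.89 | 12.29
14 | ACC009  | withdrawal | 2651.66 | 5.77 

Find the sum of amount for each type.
SELECT type, SUM(amount) as result
FROM transactions
GROUP BY type

Result:
  deposit: 7488.02
  interest: 7309.87
  payment: 5704.55
  transfer: 7069.51
  withdrawal: 5916.41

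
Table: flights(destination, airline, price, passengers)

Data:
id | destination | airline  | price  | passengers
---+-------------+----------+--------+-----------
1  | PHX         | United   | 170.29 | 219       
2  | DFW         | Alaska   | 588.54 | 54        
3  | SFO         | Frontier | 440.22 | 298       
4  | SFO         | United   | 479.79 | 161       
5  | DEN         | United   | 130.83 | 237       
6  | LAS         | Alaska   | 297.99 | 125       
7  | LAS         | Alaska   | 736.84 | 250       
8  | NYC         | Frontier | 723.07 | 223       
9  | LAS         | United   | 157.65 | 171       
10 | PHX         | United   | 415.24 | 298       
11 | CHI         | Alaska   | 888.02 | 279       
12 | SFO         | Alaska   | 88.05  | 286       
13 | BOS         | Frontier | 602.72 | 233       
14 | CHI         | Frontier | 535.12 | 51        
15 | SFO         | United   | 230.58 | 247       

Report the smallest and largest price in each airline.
SELECT airline, MIN(price), MAX(price)
FROM flights
GROUP BY airline

Result:
  Alaska: min=88.05, max=888.02
  Frontier: min=440.22, max=723.07
  United: min=130.83, max=479.79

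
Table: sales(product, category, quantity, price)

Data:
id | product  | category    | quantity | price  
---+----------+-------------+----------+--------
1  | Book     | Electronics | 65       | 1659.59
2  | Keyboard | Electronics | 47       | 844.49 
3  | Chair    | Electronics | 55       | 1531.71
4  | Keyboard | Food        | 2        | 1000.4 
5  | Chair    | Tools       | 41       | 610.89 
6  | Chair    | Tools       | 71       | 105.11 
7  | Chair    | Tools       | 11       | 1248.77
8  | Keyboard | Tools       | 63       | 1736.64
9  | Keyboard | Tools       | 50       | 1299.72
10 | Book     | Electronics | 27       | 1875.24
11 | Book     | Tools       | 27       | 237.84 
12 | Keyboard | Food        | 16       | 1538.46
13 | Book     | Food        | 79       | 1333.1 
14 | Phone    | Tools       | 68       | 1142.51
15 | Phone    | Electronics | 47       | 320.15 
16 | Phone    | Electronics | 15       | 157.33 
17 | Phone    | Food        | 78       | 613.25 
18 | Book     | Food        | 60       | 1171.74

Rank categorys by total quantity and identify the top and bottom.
SELECT category, SUM(quantity)
FROM sales
GROUP BY category
ORDER BY SUM(quantity)

All groups:
  Food: 235
  Electronics: 256
  Tools: 331

Highest: Tools (331)
Lowest: Food (235)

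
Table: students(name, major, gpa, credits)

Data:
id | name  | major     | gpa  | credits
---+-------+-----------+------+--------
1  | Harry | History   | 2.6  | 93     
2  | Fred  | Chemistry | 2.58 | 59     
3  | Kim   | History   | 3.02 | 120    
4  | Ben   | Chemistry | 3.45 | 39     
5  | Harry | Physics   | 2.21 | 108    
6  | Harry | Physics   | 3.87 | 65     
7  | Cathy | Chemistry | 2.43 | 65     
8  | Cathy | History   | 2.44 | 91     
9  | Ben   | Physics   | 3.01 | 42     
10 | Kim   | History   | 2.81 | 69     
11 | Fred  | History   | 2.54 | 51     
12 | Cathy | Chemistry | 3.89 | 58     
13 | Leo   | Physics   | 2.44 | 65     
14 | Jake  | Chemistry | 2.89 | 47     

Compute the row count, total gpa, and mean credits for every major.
SELECT major,
       COUNT(*) as cnt,
       SUM(gpa) as total_gpa,
       AVG(credits) as avg_credits
FROM students
GROUP BY major

Result:
  Chemistry: 5 records, 15.24 total gpa, 53.60 avg credits
  History: 5 records, 13.41 total gpa, 84.80 avg credits
  Physics: 4 records, 11.53 total gpa, 70.00 avg credits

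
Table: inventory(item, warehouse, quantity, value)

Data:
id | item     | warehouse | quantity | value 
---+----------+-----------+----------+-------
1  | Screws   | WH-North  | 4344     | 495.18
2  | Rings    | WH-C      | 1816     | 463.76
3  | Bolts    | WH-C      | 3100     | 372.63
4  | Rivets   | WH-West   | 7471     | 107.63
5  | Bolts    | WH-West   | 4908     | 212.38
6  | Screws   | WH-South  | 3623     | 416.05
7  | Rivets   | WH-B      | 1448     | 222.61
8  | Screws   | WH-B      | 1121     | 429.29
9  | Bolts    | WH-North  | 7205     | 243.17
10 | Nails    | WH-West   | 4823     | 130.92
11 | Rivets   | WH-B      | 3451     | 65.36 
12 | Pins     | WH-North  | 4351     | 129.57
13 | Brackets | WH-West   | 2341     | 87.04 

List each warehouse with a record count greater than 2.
SELECT warehouse, COUNT(*) as cnt
FROM inventory
GROUP BY warehouse
HAVING COUNT(*) > 2

Result:
  WH-B: 3
  WH-North: 3
  WH-West: 4

Note: HAVING filters groups after aggregation, WHERE filters rows before.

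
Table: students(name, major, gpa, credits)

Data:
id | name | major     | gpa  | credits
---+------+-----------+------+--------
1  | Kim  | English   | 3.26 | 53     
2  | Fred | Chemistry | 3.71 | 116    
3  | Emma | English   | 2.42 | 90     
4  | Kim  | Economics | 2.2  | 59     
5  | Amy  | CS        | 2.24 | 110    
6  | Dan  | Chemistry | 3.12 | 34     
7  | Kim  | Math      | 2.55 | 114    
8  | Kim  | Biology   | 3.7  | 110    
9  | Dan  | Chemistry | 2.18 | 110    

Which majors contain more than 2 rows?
SELECT major, COUNT(*) as cnt
FROM students
GROUP BY major
HAVING COUNT(*) > 2

Result:
  Chemistry: 3

Note: HAVING filters groups after aggregation, WHERE filters rows before.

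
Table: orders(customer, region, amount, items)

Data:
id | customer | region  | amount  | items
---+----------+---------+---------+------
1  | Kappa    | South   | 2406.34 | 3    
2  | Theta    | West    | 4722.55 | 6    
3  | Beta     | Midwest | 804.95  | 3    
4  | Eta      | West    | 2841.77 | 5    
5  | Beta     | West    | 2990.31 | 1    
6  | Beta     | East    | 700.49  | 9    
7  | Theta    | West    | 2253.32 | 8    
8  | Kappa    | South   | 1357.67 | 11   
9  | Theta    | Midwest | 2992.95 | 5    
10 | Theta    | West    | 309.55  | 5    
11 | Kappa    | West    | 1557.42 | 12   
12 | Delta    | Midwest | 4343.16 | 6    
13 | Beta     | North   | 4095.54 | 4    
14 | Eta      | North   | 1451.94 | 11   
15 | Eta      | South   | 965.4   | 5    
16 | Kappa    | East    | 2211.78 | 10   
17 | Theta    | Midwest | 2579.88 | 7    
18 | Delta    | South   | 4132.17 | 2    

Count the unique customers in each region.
SELECT region, COUNT(DISTINCT customer)
FROM orders
GROUP BY region

Result:
  East: 2 distinct
  Midwest: 3 distinct
  North: 2 distinct
  South: 3 distinct
  West: 4 distinct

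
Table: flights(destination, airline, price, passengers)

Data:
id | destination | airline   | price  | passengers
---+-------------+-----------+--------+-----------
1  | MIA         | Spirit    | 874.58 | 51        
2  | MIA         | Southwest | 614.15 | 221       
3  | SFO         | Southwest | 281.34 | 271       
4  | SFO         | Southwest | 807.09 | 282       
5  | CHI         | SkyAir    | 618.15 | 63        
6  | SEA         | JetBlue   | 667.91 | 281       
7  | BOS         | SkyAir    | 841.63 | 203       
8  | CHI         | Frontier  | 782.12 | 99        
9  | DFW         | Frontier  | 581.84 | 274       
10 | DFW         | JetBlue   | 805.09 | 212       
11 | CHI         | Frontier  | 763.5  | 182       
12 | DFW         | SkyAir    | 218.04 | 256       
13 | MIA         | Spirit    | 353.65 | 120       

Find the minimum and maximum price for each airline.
SELECT airline, MIN(price), MAX(price)
FROM flights
GROUP BY airline

Result:
  Frontier: min=581.84, max=782.12
  JetBlue: min=667.91, max=805.09
  SkyAir: min=218.04, max=841.63
  Southwest: min=281.34, max=807.09
  Spirit: min=353.65, max=874.58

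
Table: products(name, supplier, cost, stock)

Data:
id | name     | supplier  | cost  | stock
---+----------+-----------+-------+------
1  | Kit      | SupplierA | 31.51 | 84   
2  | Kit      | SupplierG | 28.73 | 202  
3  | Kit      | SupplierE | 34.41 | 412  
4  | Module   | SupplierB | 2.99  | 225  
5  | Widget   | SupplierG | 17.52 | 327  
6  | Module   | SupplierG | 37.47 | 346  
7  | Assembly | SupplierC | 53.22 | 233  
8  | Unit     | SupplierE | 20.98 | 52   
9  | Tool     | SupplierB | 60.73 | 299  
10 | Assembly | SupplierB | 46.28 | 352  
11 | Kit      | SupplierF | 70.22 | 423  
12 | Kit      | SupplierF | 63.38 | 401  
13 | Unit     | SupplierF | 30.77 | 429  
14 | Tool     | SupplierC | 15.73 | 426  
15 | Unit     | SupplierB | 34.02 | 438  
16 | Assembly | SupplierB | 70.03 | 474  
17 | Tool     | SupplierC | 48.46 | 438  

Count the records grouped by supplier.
SELECT supplier, COUNT(*) as count
FROM products
GROUP BY supplier

Result:
  SupplierA: 1
  SupplierB: 5
  SupplierC: 3
  SupplierE: 2
  SupplierF: 3
  SupplierG: 3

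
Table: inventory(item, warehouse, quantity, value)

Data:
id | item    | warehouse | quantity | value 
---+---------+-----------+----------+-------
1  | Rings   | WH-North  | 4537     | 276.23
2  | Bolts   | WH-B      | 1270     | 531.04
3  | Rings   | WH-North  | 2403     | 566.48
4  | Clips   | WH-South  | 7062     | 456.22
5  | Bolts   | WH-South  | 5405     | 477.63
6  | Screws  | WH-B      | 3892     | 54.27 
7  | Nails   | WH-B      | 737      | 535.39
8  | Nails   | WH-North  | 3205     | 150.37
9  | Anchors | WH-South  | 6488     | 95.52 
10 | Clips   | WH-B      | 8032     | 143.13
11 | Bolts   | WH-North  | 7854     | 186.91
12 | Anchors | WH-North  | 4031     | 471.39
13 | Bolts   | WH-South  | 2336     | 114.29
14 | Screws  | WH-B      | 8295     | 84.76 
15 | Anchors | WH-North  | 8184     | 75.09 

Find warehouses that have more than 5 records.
SELECT warehouse, COUNT(*) as cnt
FROM inventory
GROUP BY warehouse
HAVING COUNT(*) > 5

Result:
  WH-North: 6

Note: HAVING filters groups after aggregation, WHERE filters rows before.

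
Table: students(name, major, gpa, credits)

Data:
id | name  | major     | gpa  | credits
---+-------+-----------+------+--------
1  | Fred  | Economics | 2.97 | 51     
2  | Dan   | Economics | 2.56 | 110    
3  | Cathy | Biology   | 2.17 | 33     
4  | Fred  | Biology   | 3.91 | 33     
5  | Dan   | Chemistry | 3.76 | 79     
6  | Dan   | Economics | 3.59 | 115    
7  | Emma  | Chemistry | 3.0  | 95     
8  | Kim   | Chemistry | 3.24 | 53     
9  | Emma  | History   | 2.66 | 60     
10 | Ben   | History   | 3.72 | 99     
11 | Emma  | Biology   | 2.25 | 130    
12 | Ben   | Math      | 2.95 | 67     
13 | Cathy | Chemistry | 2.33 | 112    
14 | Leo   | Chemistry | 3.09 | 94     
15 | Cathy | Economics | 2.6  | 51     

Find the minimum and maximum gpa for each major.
SELECT major, MIN(gpa), MAX(gpa)
FROM students
GROUP BY major

Result:
  Biology: min=2.17, max=3.91
  Chemistry: min=2.33, max=3.76
  Economics: min=2.56, max=3.59
  History: min=2.66, max=3.72
  Math: min=2.95, max=2.95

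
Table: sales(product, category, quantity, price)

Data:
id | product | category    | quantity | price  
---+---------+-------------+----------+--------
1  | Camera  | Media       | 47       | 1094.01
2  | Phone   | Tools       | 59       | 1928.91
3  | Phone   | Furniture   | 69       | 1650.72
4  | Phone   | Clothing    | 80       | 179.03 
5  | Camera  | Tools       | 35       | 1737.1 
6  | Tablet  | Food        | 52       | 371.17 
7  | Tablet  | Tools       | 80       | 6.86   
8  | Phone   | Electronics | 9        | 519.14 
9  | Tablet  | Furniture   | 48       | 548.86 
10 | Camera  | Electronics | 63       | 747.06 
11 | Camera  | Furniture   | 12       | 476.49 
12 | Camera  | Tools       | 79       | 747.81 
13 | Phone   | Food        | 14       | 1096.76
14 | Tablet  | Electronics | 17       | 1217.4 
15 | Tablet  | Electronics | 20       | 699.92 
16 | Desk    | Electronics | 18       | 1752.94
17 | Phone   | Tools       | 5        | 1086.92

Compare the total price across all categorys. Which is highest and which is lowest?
SELECT category, SUM(price)
FROM sales
GROUP BY category
ORDER BY SUM(price)

All groups:
  Clothing: 179.03
  Media: 1094.01
  Food: 1467.93
  Furniture: 2676.07
  Electronics: 4936.46
  Tools: 5507.60

Highest: Tools (5507.60)
Lowest: Clothing (179.03)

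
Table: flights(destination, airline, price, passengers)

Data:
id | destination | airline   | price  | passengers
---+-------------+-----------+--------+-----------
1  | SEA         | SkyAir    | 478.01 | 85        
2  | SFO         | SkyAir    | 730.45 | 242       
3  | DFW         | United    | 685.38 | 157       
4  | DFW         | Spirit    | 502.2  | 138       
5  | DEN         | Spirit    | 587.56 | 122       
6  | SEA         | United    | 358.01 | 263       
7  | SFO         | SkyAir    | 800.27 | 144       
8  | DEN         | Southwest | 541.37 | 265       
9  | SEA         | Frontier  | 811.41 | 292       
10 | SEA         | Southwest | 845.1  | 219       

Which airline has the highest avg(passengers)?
SELECT airline, AVG(passengers) as val
FROM flights
GROUP BY airline
ORDER BY val DESC
LIMIT 1

Result: Frontier with avg(passengers) = 292.00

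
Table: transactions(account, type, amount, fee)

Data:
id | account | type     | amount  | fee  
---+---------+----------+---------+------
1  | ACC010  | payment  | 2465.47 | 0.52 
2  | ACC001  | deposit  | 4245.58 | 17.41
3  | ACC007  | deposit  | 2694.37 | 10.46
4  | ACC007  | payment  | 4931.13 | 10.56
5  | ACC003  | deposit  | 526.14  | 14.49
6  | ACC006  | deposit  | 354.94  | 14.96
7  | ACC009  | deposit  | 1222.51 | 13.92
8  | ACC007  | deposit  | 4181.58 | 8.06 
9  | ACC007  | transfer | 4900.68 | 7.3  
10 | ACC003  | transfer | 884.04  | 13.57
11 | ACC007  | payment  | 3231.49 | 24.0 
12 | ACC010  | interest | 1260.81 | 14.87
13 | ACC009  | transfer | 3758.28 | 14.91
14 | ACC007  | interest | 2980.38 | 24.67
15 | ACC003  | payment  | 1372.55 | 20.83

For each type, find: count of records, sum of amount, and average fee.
SELECT type,
       COUNT(*) as cnt,
       SUM(amount) as total_amount,
       AVG(fee) as avg_fee
FROM transactions
GROUP BY type

Result:
  deposit: 6 records, 13225.12 total amount, 13.22 avg fee
  interest: 2 records, 4241.19 total amount, 19.77 avg fee
  payment: 4 records, 12000.64 total amount, 13.98 avg fee
  transfer: 3 records, 9543.00 total amount, 11.93 avg fee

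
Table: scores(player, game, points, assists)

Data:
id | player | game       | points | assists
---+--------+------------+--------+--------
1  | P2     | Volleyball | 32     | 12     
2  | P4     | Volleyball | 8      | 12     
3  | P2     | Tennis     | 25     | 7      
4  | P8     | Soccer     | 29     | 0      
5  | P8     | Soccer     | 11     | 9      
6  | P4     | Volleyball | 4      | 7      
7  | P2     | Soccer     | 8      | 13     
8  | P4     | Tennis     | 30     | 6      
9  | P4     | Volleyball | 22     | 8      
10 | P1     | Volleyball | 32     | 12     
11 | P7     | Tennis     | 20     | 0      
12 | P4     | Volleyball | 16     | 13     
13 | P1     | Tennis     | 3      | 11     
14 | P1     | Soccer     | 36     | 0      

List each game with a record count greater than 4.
SELECT game, COUNT(*) as cnt
FROM scores
GROUP BY game
HAVING COUNT(*) > 4

Result:
  Volleyball: 6

Note: HAVING filters groups after aggregation, WHERE filters rows before.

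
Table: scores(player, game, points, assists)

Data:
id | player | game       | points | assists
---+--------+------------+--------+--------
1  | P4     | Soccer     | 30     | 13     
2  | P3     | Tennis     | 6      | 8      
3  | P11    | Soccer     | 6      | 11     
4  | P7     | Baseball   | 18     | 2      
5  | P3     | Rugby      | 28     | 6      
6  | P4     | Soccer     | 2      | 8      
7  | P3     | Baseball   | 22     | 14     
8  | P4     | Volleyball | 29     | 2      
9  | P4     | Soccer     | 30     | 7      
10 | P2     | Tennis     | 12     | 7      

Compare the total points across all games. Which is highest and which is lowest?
SELECT game, SUM(points)
FROM scores
GROUP BY game
ORDER BY SUM(points)

All groups:
  Tennis: 18
  Rugby: 28
  Volleyball: 29
  Baseball: 40
  Soccer: 68

Highest: Soccer (68)
Lowest: Tennis (18)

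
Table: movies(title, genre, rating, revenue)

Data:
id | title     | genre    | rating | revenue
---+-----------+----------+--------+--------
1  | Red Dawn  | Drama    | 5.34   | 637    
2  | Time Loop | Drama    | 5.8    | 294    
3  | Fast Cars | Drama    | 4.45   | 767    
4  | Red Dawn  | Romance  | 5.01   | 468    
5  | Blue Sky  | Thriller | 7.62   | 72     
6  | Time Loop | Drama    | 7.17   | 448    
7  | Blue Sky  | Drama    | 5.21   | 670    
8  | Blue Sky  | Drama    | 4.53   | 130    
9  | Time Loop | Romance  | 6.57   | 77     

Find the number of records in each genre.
SELECT genre, COUNT(*) as count
FROM movies
GROUP BY genre

Result:
  Drama: 6
  Romance: 2
  Thriller: 1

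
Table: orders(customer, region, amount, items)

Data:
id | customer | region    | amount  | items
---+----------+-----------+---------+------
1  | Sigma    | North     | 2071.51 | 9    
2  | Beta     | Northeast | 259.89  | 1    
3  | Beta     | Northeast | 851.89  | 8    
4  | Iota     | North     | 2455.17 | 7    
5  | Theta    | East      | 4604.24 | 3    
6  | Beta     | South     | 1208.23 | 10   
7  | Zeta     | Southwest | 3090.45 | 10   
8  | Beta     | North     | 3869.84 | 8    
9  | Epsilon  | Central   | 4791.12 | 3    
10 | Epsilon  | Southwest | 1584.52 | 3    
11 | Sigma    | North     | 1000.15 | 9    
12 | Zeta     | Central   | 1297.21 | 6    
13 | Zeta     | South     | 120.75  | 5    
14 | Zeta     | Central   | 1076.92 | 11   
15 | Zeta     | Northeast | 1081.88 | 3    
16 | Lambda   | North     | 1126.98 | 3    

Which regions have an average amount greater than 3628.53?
SELECT region, AVG(amount)
FROM orders
GROUP BY region
HAVING AVG(amount) > 3628.53

Result:
  East: avg=4604.24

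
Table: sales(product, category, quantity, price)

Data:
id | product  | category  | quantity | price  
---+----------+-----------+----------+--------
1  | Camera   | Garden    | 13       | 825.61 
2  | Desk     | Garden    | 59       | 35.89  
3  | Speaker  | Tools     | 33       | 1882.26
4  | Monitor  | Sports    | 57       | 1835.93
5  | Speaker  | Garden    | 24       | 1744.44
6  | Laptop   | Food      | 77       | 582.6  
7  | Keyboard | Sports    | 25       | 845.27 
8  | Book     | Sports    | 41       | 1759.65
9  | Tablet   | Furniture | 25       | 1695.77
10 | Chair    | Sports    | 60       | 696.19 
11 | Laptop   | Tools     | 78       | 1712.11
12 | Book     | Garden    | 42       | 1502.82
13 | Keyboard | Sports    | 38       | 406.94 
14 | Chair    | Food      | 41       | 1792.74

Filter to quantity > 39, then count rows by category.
SELECT category, COUNT(*)
FROM sales
WHERE quantity > 39
GROUP BY category

Note: WHERE filters rows before grouping.

Result:
  Food: 2
  Garden: 2
  Sports: 3
  Tools: 1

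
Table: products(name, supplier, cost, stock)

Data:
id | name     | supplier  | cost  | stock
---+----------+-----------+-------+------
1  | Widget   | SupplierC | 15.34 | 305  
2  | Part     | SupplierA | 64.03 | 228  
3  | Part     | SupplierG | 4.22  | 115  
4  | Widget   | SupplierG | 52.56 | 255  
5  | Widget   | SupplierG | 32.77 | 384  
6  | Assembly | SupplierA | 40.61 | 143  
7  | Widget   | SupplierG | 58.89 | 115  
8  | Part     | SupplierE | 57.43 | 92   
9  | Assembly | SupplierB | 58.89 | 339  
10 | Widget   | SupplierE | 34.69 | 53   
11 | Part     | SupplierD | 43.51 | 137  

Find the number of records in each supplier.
SELECT supplier, COUNT(*) as count
FROM products
GROUP BY supplier

Result:
  SupplierA: 2
  SupplierB: 1
  SupplierC: 1
  SupplierD: 1
  SupplierE: 2
  SupplierG: 4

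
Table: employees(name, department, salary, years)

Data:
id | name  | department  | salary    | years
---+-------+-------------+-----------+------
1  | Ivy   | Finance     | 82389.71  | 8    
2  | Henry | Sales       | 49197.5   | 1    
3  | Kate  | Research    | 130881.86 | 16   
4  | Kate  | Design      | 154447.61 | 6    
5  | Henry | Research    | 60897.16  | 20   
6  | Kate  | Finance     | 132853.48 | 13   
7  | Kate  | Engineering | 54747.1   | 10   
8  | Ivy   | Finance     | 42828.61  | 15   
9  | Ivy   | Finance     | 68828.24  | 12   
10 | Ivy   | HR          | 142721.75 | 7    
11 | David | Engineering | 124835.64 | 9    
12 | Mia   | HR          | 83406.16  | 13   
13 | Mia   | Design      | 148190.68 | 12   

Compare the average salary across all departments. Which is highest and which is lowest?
SELECT department, AVG(salary)
FROM employees
GROUP BY department
ORDER BY AVG(salary)

All groups:
  Sales: 49197.50
  Finance: 81725.01
  Engineering: 89791.37
  Research: 95889.51
  HR: 113063.96
  Design: 151319.15

Highest: Design (151319.15)
Lowest: Sales (49197.50)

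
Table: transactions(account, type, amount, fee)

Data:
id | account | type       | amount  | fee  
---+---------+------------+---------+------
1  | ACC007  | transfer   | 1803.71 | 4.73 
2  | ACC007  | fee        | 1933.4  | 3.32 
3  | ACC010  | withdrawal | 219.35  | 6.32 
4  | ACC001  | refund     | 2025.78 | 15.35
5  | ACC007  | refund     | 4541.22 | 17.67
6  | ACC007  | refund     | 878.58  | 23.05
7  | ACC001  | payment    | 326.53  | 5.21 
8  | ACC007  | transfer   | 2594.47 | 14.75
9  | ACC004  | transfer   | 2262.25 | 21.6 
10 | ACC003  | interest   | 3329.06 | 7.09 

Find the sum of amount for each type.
SELECT type, SUM(amount) as result
FROM transactions
GROUP BY type

Result:
  fee: 1933.40
  interest: 3329.06
  payment: 326.53
  refund: 7445.58
  transfer: 6660.43
  withdrawal: 219.35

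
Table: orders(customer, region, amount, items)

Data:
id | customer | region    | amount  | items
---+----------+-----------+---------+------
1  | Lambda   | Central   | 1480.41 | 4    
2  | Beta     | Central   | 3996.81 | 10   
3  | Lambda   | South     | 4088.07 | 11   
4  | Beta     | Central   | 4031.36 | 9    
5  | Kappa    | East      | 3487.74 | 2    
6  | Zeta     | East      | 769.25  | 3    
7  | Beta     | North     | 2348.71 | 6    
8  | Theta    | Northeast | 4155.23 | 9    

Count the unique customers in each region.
SELECT region, COUNT(DISTINCT customer)
FROM orders
GROUP BY region

Result:
  Central: 2 distinct
  East: 2 distinct
  North: 1 distinct
  Northeast: 1 distinct
  South: 1 distinct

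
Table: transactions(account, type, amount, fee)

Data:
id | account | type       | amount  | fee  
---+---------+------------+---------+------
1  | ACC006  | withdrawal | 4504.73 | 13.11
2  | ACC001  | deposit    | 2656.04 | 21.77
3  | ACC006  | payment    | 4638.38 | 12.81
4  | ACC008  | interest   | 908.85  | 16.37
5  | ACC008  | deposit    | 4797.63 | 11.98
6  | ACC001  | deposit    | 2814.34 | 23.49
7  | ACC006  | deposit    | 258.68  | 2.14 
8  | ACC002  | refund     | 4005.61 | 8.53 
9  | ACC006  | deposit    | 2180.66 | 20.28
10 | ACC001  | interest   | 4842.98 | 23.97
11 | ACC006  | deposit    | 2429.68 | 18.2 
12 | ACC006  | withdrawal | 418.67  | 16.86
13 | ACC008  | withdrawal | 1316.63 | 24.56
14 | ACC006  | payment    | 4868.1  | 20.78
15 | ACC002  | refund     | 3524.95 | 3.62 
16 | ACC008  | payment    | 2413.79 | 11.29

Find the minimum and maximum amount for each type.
SELECT type, MIN(amount), MAX(amount)
FROM transactions
GROUP BY type

Result:
  deposit: min=258.68, max=4797.63
  interest: min=908.85, max=4842.98
  payment: min=2413.79, max=4868.10
  refund: min=3524.95, max=4005.61
  withdrawal: min=418.67, max=4504.73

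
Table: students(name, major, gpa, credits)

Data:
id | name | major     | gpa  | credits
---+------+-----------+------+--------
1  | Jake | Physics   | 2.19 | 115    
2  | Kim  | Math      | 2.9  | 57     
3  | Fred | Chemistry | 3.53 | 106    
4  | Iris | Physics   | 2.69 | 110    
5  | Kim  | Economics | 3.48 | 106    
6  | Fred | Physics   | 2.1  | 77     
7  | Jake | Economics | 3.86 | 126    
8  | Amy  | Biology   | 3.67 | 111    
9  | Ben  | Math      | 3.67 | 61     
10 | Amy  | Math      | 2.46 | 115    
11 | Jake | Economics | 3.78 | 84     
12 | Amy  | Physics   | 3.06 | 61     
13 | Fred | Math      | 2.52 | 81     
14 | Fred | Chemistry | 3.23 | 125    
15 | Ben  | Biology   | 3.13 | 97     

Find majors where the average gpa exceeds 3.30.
SELECT major, AVG(gpa)
FROM students
GROUP BY major
HAVING AVG(gpa) > 3.30

Result:
  Biology: avg=3.40
  Chemistry: avg=3.38
  Economics: avg=3.71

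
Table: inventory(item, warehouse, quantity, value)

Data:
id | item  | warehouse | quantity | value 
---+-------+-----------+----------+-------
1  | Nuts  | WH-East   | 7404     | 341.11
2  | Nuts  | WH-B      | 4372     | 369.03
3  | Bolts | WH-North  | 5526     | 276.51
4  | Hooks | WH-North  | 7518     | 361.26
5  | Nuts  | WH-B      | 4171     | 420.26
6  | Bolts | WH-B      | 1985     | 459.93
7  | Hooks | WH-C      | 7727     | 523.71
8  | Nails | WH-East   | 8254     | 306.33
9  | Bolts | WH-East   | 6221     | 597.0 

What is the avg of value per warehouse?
SELECT warehouse, AVG(value) as result
FROM inventory
GROUP BY warehouse

Result:
  WH-B: 416.41
  WH-C: 523.71
  WH-East: 414.81
  WH-North: 318.89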